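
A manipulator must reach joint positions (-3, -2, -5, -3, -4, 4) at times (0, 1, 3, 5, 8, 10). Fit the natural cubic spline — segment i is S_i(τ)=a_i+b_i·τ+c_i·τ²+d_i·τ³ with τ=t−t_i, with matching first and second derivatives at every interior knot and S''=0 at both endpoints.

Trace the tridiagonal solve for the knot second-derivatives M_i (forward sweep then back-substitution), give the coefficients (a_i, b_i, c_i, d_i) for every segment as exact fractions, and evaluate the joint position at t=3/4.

Δ: Δ0=1, Δ1=-3/2, Δ2=1, Δ3=-1/3, Δ4=4
row 1: diag=6, rhs=-15; c'=1/3, d'=-5/2
row 2: denom=8−2·1/3=22/3; d'=(15−2·-5/2)/(22/3)=30/11
row 3: denom=10−2·3/11=104/11; d'=(-8−2·30/11)/(104/11)=-37/26
row 4: denom=10−3·33/104=941/104; d'=(26−3·-37/26)/(941/104)=3148/941
back: M4=3148/941
back: M3=-37/26−33/104·3148/941=-2338/941
back: M2=30/11−3/11·-2338/941=3204/941
back: M1=-5/2−1/3·3204/941=-6841/1882
M: M0=0, M1=-6841/1882, M2=3204/941, M3=-2338/941, M4=3148/941, M5=0
seg 0: a=-3, c=M0/2=0, d=(M1−M0)/(6·1)=-6841/11292, b=Δ0−h0·(2M0+M1)/6=18133/11292
seg 1: a=-2, c=M1/2=-6841/3764, d=(M2−M1)/(6·2)=13249/22584, b=Δ1−h1·(2M1+M2)/6=-1195/5646
seg 2: a=-5, c=M2/2=1602/941, d=(M3−M2)/(6·2)=-2771/5646, b=Δ2−h2·(2M2+M3)/6=-1247/2823
seg 3: a=-3, c=M3/2=-1169/941, d=(M4−M3)/(6·3)=2743/8469, b=Δ3−h3·(2M3+M4)/6=1351/2823
seg 4: a=-4, c=M4/2=1574/941, d=(M5−M4)/(6·2)=-787/2823, b=Δ4−h4·(2M4+M5)/6=4996/2823
t_q=3/4 → seg 0, τ=3/4; S=-3+18133/11292·τ+0·τ²+-6841/11292·τ³=-494129/240896

  seg 0: a=-3 b=18133/11292 c=0 d=-6841/11292
  seg 1: a=-2 b=-1195/5646 c=-6841/3764 d=13249/22584
  seg 2: a=-5 b=-1247/2823 c=1602/941 d=-2771/5646
  seg 3: a=-3 b=1351/2823 c=-1169/941 d=2743/8469
  seg 4: a=-4 b=4996/2823 c=1574/941 d=-787/2823
S(3/4) = -494129/240896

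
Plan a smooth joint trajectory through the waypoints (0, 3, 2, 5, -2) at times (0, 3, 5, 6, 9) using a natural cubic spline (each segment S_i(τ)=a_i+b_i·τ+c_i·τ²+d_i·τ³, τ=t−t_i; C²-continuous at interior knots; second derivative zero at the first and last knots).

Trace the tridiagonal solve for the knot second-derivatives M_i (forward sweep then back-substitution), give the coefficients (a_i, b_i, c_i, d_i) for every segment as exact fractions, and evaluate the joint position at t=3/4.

  seg 0: a=0 b=1699/876 c=0 d=-823/7884
  seg 1: a=3 b=-385/438 c=-823/876 d=989/1752
  seg 2: a=2 b=156/73 c=536/219 d=-347/219
  seg 3: a=5 b=499/219 c=-505/219 d=505/1971
S(3/4) = 26361/18688

Δ: Δ0=1, Δ1=-1/2, Δ2=3, Δ3=-7/3
row 1: diag=10, rhs=-9; c'=1/5, d'=-9/10
row 2: denom=6−2·1/5=28/5; d'=(21−2·-9/10)/(28/5)=57/14
row 3: denom=8−1·5/28=219/28; d'=(-32−1·57/14)/(219/28)=-1010/219
back: M3=-1010/219
back: M2=57/14−5/28·-1010/219=1072/219
back: M1=-9/10−1/5·1072/219=-823/438
M: M0=0, M1=-823/438, M2=1072/219, M3=-1010/219, M4=0
seg 0: a=0, c=M0/2=0, d=(M1−M0)/(6·3)=-823/7884, b=Δ0−h0·(2M0+M1)/6=1699/876
seg 1: a=3, c=M1/2=-823/876, d=(M2−M1)/(6·2)=989/1752, b=Δ1−h1·(2M1+M2)/6=-385/438
seg 2: a=2, c=M2/2=536/219, d=(M3−M2)/(6·1)=-347/219, b=Δ2−h2·(2M2+M3)/6=156/73
seg 3: a=5, c=M3/2=-505/219, d=(M4−M3)/(6·3)=505/1971, b=Δ3−h3·(2M3+M4)/6=499/219
t_q=3/4 → seg 0, τ=3/4; S=0+1699/876·τ+0·τ²+-823/7884·τ³=26361/18688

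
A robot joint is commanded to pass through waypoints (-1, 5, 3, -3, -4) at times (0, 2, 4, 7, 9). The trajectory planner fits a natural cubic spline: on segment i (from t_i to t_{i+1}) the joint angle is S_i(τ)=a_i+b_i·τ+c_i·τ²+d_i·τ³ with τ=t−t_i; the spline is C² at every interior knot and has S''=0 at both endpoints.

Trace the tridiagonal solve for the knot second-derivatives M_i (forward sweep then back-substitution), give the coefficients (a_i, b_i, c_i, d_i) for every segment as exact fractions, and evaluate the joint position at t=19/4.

  seg 0: a=-1 b=1367/344 c=0 d=-335/1376
  seg 1: a=5 b=181/172 c=-1005/688 d=299/1376
  seg 2: a=3 b=-751/344 c=-27/172 d=25/344
  seg 3: a=-3 b=-50/43 c=171/344 d=-57/688
S(19/4) = 28731/22016

Δ: Δ0=3, Δ1=-1, Δ2=-2, Δ3=-1/2
row 1: diag=8, rhs=-24; c'=1/4, d'=-3
row 2: denom=10−2·1/4=19/2; d'=(-6−2·-3)/(19/2)=0
row 3: denom=10−3·6/19=172/19; d'=(9−3·0)/(172/19)=171/172
back: M3=171/172
back: M2=0−6/19·171/172=-27/86
back: M1=-3−1/4·-27/86=-1005/344
M: M0=0, M1=-1005/344, M2=-27/86, M3=171/172, M4=0
seg 0: a=-1, c=M0/2=0, d=(M1−M0)/(6·2)=-335/1376, b=Δ0−h0·(2M0+M1)/6=1367/344
seg 1: a=5, c=M1/2=-1005/688, d=(M2−M1)/(6·2)=299/1376, b=Δ1−h1·(2M1+M2)/6=181/172
seg 2: a=3, c=M2/2=-27/172, d=(M3−M2)/(6·3)=25/344, b=Δ2−h2·(2M2+M3)/6=-751/344
seg 3: a=-3, c=M3/2=171/344, d=(M4−M3)/(6·2)=-57/688, b=Δ3−h3·(2M3+M4)/6=-50/43
t_q=19/4 → seg 2, τ=3/4; S=3+-751/344·τ+-27/172·τ²+25/344·τ³=28731/22016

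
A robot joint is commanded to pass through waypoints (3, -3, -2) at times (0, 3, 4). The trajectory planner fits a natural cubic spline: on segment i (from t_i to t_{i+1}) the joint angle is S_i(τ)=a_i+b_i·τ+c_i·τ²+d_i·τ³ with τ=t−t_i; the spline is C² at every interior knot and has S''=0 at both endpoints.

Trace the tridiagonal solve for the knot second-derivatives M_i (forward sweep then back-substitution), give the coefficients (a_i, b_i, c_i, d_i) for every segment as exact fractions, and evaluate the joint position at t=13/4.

  seg 0: a=3 b=-25/8 c=0 d=1/8
  seg 1: a=-3 b=1/4 c=9/8 d=-3/8
S(13/4) = -1471/512

Δ: Δ0=-2, Δ1=1
row 1: diag=8, rhs=18; c'=1/8, d'=9/4
back: M1=9/4
M: M0=0, M1=9/4, M2=0
seg 0: a=3, c=M0/2=0, d=(M1−M0)/(6·3)=1/8, b=Δ0−h0·(2M0+M1)/6=-25/8
seg 1: a=-3, c=M1/2=9/8, d=(M2−M1)/(6·1)=-3/8, b=Δ1−h1·(2M1+M2)/6=1/4
t_q=13/4 → seg 1, τ=1/4; S=-3+1/4·τ+9/8·τ²+-3/8·τ³=-1471/512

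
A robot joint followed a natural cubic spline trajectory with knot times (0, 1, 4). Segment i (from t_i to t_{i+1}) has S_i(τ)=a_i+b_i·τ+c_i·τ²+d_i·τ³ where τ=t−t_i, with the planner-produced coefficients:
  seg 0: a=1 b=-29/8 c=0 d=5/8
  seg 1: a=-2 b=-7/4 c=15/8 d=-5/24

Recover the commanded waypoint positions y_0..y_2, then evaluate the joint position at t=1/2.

y_0=1 y_1=-2 y_2=4
S(1/2) = -47/64

y_0 = S_0(0) = a_0 = 1
y_1 = S_1(0) = a_1 = -2
y_2 = S_1(3) = 4
t_q=1/2 is in segment 0 (τ=1/2); S_0(τ)=-47/64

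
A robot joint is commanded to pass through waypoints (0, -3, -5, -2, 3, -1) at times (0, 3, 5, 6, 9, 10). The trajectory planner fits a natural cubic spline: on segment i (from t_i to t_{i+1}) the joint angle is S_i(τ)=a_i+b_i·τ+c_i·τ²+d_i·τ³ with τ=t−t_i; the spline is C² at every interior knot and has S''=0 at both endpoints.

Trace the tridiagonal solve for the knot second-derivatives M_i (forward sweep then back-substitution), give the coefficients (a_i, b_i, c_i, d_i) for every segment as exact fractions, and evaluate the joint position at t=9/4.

  seg 0: a=0 b=-859/1500 c=0 d=-641/13500
  seg 1: a=-3 b=-1391/750 c=-641/1500 d=641/1500
  seg 2: a=-5 b=391/250 c=641/300 d=-1051/1500
  seg 3: a=-2 b=5603/1500 c=13/375 d=-3259/13500
  seg 4: a=3 b=-1931/750 c=-1069/500 d=1069/1500
S(9/4) = -58539/32000

Δ: Δ0=-1, Δ1=-1, Δ2=3, Δ3=5/3, Δ4=-4
row 1: diag=10, rhs=0; c'=1/5, d'=0
row 2: denom=6−2·1/5=28/5; d'=(24−2·0)/(28/5)=30/7
row 3: denom=8−1·5/28=219/28; d'=(-8−1·30/7)/(219/28)=-344/219
row 4: denom=8−3·28/73=500/73; d'=(-34−3·-344/219)/(500/73)=-1069/250
back: M4=-1069/250
back: M3=-344/219−28/73·-1069/250=26/375
back: M2=30/7−5/28·26/375=641/150
back: M1=0−1/5·641/150=-641/750
M: M0=0, M1=-641/750, M2=641/150, M3=26/375, M4=-1069/250, M5=0
seg 0: a=0, c=M0/2=0, d=(M1−M0)/(6·3)=-641/13500, b=Δ0−h0·(2M0+M1)/6=-859/1500
seg 1: a=-3, c=M1/2=-641/1500, d=(M2−M1)/(6·2)=641/1500, b=Δ1−h1·(2M1+M2)/6=-1391/750
seg 2: a=-5, c=M2/2=641/300, d=(M3−M2)/(6·1)=-1051/1500, b=Δ2−h2·(2M2+M3)/6=391/250
seg 3: a=-2, c=M3/2=13/375, d=(M4−M3)/(6·3)=-3259/13500, b=Δ3−h3·(2M3+M4)/6=5603/1500
seg 4: a=3, c=M4/2=-1069/500, d=(M5−M4)/(6·1)=1069/1500, b=Δ4−h4·(2M4+M5)/6=-1931/750
t_q=9/4 → seg 0, τ=9/4; S=0+-859/1500·τ+0·τ²+-641/13500·τ³=-58539/32000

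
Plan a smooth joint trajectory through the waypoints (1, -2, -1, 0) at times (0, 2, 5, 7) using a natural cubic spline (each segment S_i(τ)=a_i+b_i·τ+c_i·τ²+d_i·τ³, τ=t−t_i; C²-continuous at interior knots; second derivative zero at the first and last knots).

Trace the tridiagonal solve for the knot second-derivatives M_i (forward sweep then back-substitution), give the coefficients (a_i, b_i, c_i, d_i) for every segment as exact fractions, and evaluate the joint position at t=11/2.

  seg 0: a=1 b=-1033/546 c=0 d=107/1092
  seg 1: a=-2 b=-391/546 c=107/182 d=-5/63
  seg 2: a=-1 b=365/546 c=-23/182 d=23/1092
S(11/2) = -289/416

Δ: Δ0=-3/2, Δ1=1/3, Δ2=1/2
row 1: diag=10, rhs=11; c'=3/10, d'=11/10
row 2: denom=10−3·3/10=91/10; d'=(1−3·11/10)/(91/10)=-23/91
back: M2=-23/91
back: M1=11/10−3/10·-23/91=107/91
M: M0=0, M1=107/91, M2=-23/91, M3=0
seg 0: a=1, c=M0/2=0, d=(M1−M0)/(6·2)=107/1092, b=Δ0−h0·(2M0+M1)/6=-1033/546
seg 1: a=-2, c=M1/2=107/182, d=(M2−M1)/(6·3)=-5/63, b=Δ1−h1·(2M1+M2)/6=-391/546
seg 2: a=-1, c=M2/2=-23/182, d=(M3−M2)/(6·2)=23/1092, b=Δ2−h2·(2M2+M3)/6=365/546
t_q=11/2 → seg 2, τ=1/2; S=-1+365/546·τ+-23/182·τ²+23/1092·τ³=-289/416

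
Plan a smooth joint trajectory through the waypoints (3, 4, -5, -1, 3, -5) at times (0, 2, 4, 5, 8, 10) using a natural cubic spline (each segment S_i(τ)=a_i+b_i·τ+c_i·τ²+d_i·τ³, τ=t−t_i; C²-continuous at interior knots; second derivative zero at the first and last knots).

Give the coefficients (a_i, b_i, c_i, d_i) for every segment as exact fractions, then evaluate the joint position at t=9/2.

Δ: Δ0=1/2, Δ1=-9/2, Δ2=4, Δ3=4/3, Δ4=-4
row 1: diag=8, rhs=-30; c'=1/4, d'=-15/4
row 2: denom=6−2·1/4=11/2; d'=(51−2·-15/4)/(11/2)=117/11
row 3: denom=8−1·2/11=86/11; d'=(-16−1·117/11)/(86/11)=-293/86
row 4: denom=10−3·33/86=761/86; d'=(-32−3·-293/86)/(761/86)=-1873/761
back: M4=-1873/761
back: M3=-293/86−33/86·-1873/761=-1874/761
back: M2=117/11−2/11·-1874/761=8435/761
back: M1=-15/4−1/4·8435/761=-9925/1522
M: M0=0, M1=-9925/1522, M2=8435/761, M3=-1874/761, M4=-1873/761, M5=0
seg 0: a=3, c=M0/2=0, d=(M1−M0)/(6·2)=-9925/18264, b=Δ0−h0·(2M0+M1)/6=6104/2283
seg 1: a=4, c=M1/2=-9925/3044, d=(M2−M1)/(6·2)=26795/18264, b=Δ1−h1·(2M1+M2)/6=-17567/4566
seg 2: a=-5, c=M2/2=8435/1522, d=(M3−M2)/(6·1)=-10309/4566, b=Δ2−h2·(2M2+M3)/6=1634/2283
seg 3: a=-1, c=M3/2=-937/761, d=(M4−M3)/(6·3)=1/13698, b=Δ3−h3·(2M3+M4)/6=22951/4566
seg 4: a=3, c=M4/2=-1873/1522, d=(M5−M4)/(6·2)=1873/9132, b=Δ4−h4·(2M4+M5)/6=-5386/2283
t_q=9/2 → seg 2, τ=1/2; S=-5+1634/2283·τ+8435/1522·τ²+-10309/4566·τ³=-43089/12176

  seg 0: a=3 b=6104/2283 c=0 d=-9925/18264
  seg 1: a=4 b=-17567/4566 c=-9925/3044 d=26795/18264
  seg 2: a=-5 b=1634/2283 c=8435/1522 d=-10309/4566
  seg 3: a=-1 b=22951/4566 c=-937/761 d=1/13698
  seg 4: a=3 b=-5386/2283 c=-1873/1522 d=1873/9132
S(9/2) = -43089/12176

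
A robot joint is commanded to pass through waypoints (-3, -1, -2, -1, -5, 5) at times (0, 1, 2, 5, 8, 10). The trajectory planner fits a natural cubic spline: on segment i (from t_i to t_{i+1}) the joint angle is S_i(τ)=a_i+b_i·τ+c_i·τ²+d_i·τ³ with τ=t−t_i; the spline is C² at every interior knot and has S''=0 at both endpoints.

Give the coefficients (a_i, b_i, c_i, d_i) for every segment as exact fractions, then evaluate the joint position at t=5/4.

  seg 0: a=-3 b=2937/1027 c=0 d=-883/1027
  seg 1: a=-1 b=288/1027 c=-2649/1027 d=1334/1027
  seg 2: a=-2 b=-1008/1027 c=1353/1027 d=-8126/27729
  seg 3: a=-1 b=-1016/1027 c=-4067/3081 d=857/2133
  seg 4: a=-5 b=1991/1027 c=2358/1027 d=-393/1027
S(5/4) = -2707/2528

Δ: Δ0=2, Δ1=-1, Δ2=1/3, Δ3=-4/3, Δ4=5
row 1: diag=4, rhs=-18; c'=1/4, d'=-9/2
row 2: denom=8−1·1/4=31/4; d'=(8−1·-9/2)/(31/4)=50/31
row 3: denom=12−3·12/31=336/31; d'=(-10−3·50/31)/(336/31)=-115/84
row 4: denom=10−3·31/112=1027/112; d'=(38−3·-115/84)/(1027/112)=4716/1027
back: M4=4716/1027
back: M3=-115/84−31/112·4716/1027=-8134/3081
back: M2=50/31−12/31·-8134/3081=2706/1027
back: M1=-9/2−1/4·2706/1027=-5298/1027
M: M0=0, M1=-5298/1027, M2=2706/1027, M3=-8134/3081, M4=4716/1027, M5=0
seg 0: a=-3, c=M0/2=0, d=(M1−M0)/(6·1)=-883/1027, b=Δ0−h0·(2M0+M1)/6=2937/1027
seg 1: a=-1, c=M1/2=-2649/1027, d=(M2−M1)/(6·1)=1334/1027, b=Δ1−h1·(2M1+M2)/6=288/1027
seg 2: a=-2, c=M2/2=1353/1027, d=(M3−M2)/(6·3)=-8126/27729, b=Δ2−h2·(2M2+M3)/6=-1008/1027
seg 3: a=-1, c=M3/2=-4067/3081, d=(M4−M3)/(6·3)=857/2133, b=Δ3−h3·(2M3+M4)/6=-1016/1027
seg 4: a=-5, c=M4/2=2358/1027, d=(M5−M4)/(6·2)=-393/1027, b=Δ4−h4·(2M4+M5)/6=1991/1027
t_q=5/4 → seg 1, τ=1/4; S=-1+288/1027·τ+-2649/1027·τ²+1334/1027·τ³=-2707/2528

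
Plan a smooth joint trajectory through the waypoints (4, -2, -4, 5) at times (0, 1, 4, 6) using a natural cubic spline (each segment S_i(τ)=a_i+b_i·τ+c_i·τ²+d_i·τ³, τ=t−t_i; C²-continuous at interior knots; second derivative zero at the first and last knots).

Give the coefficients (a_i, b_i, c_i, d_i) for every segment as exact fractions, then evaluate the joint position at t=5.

  seg 0: a=4 b=-2783/426 c=0 d=227/426
  seg 1: a=-2 b=-1051/213 c=227/142 d=-25/426
  seg 2: a=-4 b=1309/426 c=76/71 d=-38/213
S(5) = -5/142

Δ: Δ0=-6, Δ1=-2/3, Δ2=9/2
row 1: diag=8, rhs=32; c'=3/8, d'=4
row 2: denom=10−3·3/8=71/8; d'=(31−3·4)/(71/8)=152/71
back: M2=152/71
back: M1=4−3/8·152/71=227/71
M: M0=0, M1=227/71, M2=152/71, M3=0
seg 0: a=4, c=M0/2=0, d=(M1−M0)/(6·1)=227/426, b=Δ0−h0·(2M0+M1)/6=-2783/426
seg 1: a=-2, c=M1/2=227/142, d=(M2−M1)/(6·3)=-25/426, b=Δ1−h1·(2M1+M2)/6=-1051/213
seg 2: a=-4, c=M2/2=76/71, d=(M3−M2)/(6·2)=-38/213, b=Δ2−h2·(2M2+M3)/6=1309/426
t_q=5 → seg 2, τ=1; S=-4+1309/426·τ+76/71·τ²+-38/213·τ³=-5/142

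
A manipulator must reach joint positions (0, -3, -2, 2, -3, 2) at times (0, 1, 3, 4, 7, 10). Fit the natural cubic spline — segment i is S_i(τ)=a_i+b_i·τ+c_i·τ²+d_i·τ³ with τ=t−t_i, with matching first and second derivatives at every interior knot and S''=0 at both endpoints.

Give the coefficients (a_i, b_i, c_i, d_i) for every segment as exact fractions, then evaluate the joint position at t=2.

  seg 0: a=0 b=-763/226 c=0 d=85/226
  seg 1: a=-3 b=-254/113 c=255/226 d=111/904
  seg 2: a=-2 b=845/226 c=843/452 d=-725/452
  seg 3: a=2 b=1201/452 c=-333/113 d=6125/12204
  seg 4: a=-3 b=-333/226 c=2129/1356 d=-2129/12204
S(2) = -3613/904

Δ: Δ0=-3, Δ1=1/2, Δ2=4, Δ3=-5/3, Δ4=5/3
row 1: diag=6, rhs=21; c'=1/3, d'=7/2
row 2: denom=6−2·1/3=16/3; d'=(21−2·7/2)/(16/3)=21/8
row 3: denom=8−1·3/16=125/16; d'=(-34−1·21/8)/(125/16)=-586/125
row 4: denom=12−3·48/125=1356/125; d'=(20−3·-586/125)/(1356/125)=2129/678
back: M4=2129/678
back: M3=-586/125−48/125·2129/678=-666/113
back: M2=21/8−3/16·-666/113=843/226
back: M1=7/2−1/3·843/226=255/113
M: M0=0, M1=255/113, M2=843/226, M3=-666/113, M4=2129/678, M5=0
seg 0: a=0, c=M0/2=0, d=(M1−M0)/(6·1)=85/226, b=Δ0−h0·(2M0+M1)/6=-763/226
seg 1: a=-3, c=M1/2=255/226, d=(M2−M1)/(6·2)=111/904, b=Δ1−h1·(2M1+M2)/6=-254/113
seg 2: a=-2, c=M2/2=843/452, d=(M3−M2)/(6·1)=-725/452, b=Δ2−h2·(2M2+M3)/6=845/226
seg 3: a=2, c=M3/2=-333/113, d=(M4−M3)/(6·3)=6125/12204, b=Δ3−h3·(2M3+M4)/6=1201/452
seg 4: a=-3, c=M4/2=2129/1356, d=(M5−M4)/(6·3)=-2129/12204, b=Δ4−h4·(2M4+M5)/6=-333/226
t_q=2 → seg 1, τ=1; S=-3+-254/113·τ+255/226·τ²+111/904·τ³=-3613/904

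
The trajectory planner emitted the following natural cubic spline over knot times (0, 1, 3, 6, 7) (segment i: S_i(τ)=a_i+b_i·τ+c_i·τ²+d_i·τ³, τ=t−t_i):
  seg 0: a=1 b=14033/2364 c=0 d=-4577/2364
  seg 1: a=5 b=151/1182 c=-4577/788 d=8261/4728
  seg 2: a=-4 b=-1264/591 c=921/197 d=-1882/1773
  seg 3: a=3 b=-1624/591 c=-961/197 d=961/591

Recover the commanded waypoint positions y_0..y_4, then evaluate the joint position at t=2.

y_0=1 y_1=5 y_2=-4 y_3=3 y_4=-3
S(2) = 1681/1576

y_0 = S_0(0) = a_0 = 1
y_1 = S_1(0) = a_1 = 5
y_2 = S_2(0) = a_2 = -4
y_3 = S_3(0) = a_3 = 3
y_4 = S_3(1) = -3
t_q=2 is in segment 1 (τ=1); S_1(τ)=1681/1576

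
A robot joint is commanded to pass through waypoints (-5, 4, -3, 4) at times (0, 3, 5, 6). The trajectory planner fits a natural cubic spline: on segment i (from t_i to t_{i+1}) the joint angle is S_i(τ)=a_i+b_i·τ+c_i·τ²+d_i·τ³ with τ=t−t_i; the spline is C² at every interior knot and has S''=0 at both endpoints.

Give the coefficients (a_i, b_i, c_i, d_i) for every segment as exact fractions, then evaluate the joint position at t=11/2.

Δ: Δ0=3, Δ1=-7/2, Δ2=7
row 1: diag=10, rhs=-39; c'=1/5, d'=-39/10
row 2: denom=6−2·1/5=28/5; d'=(63−2·-39/10)/(28/5)=177/14
back: M2=177/14
back: M1=-39/10−1/5·177/14=-45/7
M: M0=0, M1=-45/7, M2=177/14, M3=0
seg 0: a=-5, c=M0/2=0, d=(M1−M0)/(6·3)=-5/14, b=Δ0−h0·(2M0+M1)/6=87/14
seg 1: a=4, c=M1/2=-45/14, d=(M2−M1)/(6·2)=89/56, b=Δ1−h1·(2M1+M2)/6=-24/7
seg 2: a=-3, c=M2/2=177/28, d=(M3−M2)/(6·1)=-59/28, b=Δ2−h2·(2M2+M3)/6=39/14
t_q=11/2 → seg 2, τ=1/2; S=-3+39/14·τ+177/28·τ²+-59/28·τ³=-65/224

  seg 0: a=-5 b=87/14 c=0 d=-5/14
  seg 1: a=4 b=-24/7 c=-45/14 d=89/56
  seg 2: a=-3 b=39/14 c=177/28 d=-59/28
S(11/2) = -65/224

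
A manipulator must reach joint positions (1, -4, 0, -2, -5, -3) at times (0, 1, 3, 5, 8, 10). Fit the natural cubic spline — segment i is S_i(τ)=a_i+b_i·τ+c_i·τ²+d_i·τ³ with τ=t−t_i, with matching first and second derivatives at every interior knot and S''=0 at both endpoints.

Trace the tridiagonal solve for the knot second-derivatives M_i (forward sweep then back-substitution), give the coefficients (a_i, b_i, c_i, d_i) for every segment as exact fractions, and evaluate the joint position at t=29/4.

Δ: Δ0=-5, Δ1=2, Δ2=-1, Δ3=-1, Δ4=1
row 1: diag=6, rhs=42; c'=1/3, d'=7
row 2: denom=8−2·1/3=22/3; d'=(-18−2·7)/(22/3)=-48/11
row 3: denom=10−2·3/11=104/11; d'=(0−2·-48/11)/(104/11)=12/13
row 4: denom=10−3·33/104=941/104; d'=(12−3·12/13)/(941/104)=960/941
back: M4=960/941
back: M3=12/13−33/104·960/941=564/941
back: M2=-48/11−3/11·564/941=-4260/941
back: M1=7−1/3·-4260/941=8007/941
M: M0=0, M1=8007/941, M2=-4260/941, M3=564/941, M4=960/941, M5=0
seg 0: a=1, c=M0/2=0, d=(M1−M0)/(6·1)=2669/1882, b=Δ0−h0·(2M0+M1)/6=-12079/1882
seg 1: a=-4, c=M1/2=8007/1882, d=(M2−M1)/(6·2)=-4089/3764, b=Δ1−h1·(2M1+M2)/6=-2036/941
seg 2: a=0, c=M2/2=-2130/941, d=(M3−M2)/(6·2)=402/941, b=Δ2−h2·(2M2+M3)/6=1711/941
seg 3: a=-2, c=M3/2=282/941, d=(M4−M3)/(6·3)=22/941, b=Δ3−h3·(2M3+M4)/6=-1985/941
seg 4: a=-5, c=M4/2=480/941, d=(M5−M4)/(6·2)=-80/941, b=Δ4−h4·(2M4+M5)/6=301/941
t_q=29/4 → seg 3, τ=9/4; S=-2+-1985/941·τ+282/941·τ²+22/941·τ³=-149441/30112

  seg 0: a=1 b=-12079/1882 c=0 d=2669/1882
  seg 1: a=-4 b=-2036/941 c=8007/1882 d=-4089/3764
  seg 2: a=0 b=1711/941 c=-2130/941 d=402/941
  seg 3: a=-2 b=-1985/941 c=282/941 d=22/941
  seg 4: a=-5 b=301/941 c=480/941 d=-80/941
S(29/4) = -149441/30112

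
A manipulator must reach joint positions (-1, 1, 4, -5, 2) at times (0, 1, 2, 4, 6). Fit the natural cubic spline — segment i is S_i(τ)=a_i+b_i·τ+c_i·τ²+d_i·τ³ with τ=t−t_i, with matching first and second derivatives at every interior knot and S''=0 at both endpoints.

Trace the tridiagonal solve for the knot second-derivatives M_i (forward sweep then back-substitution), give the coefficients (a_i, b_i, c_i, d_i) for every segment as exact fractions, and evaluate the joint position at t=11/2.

  seg 0: a=-1 b=9/7 c=0 d=5/7
  seg 1: a=1 b=24/7 c=15/7 d=-18/7
  seg 2: a=4 b=0 c=-39/7 d=93/56
  seg 3: a=-5 b=-33/14 c=123/28 d=-41/56
S(11/2) = -503/448

Δ: Δ0=2, Δ1=3, Δ2=-9/2, Δ3=7/2
row 1: diag=4, rhs=6; c'=1/4, d'=3/2
row 2: denom=6−1·1/4=23/4; d'=(-45−1·3/2)/(23/4)=-186/23
row 3: denom=8−2·8/23=168/23; d'=(48−2·-186/23)/(168/23)=123/14
back: M3=123/14
back: M2=-186/23−8/23·123/14=-78/7
back: M1=3/2−1/4·-78/7=30/7
M: M0=0, M1=30/7, M2=-78/7, M3=123/14, M4=0
seg 0: a=-1, c=M0/2=0, d=(M1−M0)/(6·1)=5/7, b=Δ0−h0·(2M0+M1)/6=9/7
seg 1: a=1, c=M1/2=15/7, d=(M2−M1)/(6·1)=-18/7, b=Δ1−h1·(2M1+M2)/6=24/7
seg 2: a=4, c=M2/2=-39/7, d=(M3−M2)/(6·2)=93/56, b=Δ2−h2·(2M2+M3)/6=0
seg 3: a=-5, c=M3/2=123/28, d=(M4−M3)/(6·2)=-41/56, b=Δ3−h3·(2M3+M4)/6=-33/14
t_q=11/2 → seg 3, τ=3/2; S=-5+-33/14·τ+123/28·τ²+-41/56·τ³=-503/448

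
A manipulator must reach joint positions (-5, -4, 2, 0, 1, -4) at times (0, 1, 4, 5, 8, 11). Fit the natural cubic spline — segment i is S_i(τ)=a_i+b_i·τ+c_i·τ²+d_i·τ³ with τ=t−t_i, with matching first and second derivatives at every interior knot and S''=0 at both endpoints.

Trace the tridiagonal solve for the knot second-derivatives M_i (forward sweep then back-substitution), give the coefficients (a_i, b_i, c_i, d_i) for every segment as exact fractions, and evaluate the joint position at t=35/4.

  seg 0: a=-5 b=953/1563 c=0 d=610/1563
  seg 1: a=-4 b=2783/1563 c=610/521 d=-5147/14067
  seg 2: a=2 b=-1678/1563 c=-3317/1563 d=623/521
  seg 3: a=0 b=-2705/1563 c=2290/1563 d=-3644/14067
  seg 4: a=1 b=103/1563 c=-1354/1563 d=1354/14067
S(35/4) = 10049/16672

Δ: Δ0=1, Δ1=2, Δ2=-2, Δ3=1/3, Δ4=-5/3
row 1: diag=8, rhs=6; c'=3/8, d'=3/4
row 2: denom=8−3·3/8=55/8; d'=(-24−3·3/4)/(55/8)=-42/11
row 3: denom=8−1·8/55=432/55; d'=(14−1·-42/11)/(432/55)=245/108
row 4: denom=12−3·55/144=521/48; d'=(-12−3·245/108)/(521/48)=-2708/1563
back: M4=-2708/1563
back: M3=245/108−55/144·-2708/1563=4580/1563
back: M2=-42/11−8/55·4580/1563=-6634/1563
back: M1=3/4−3/8·-6634/1563=1220/521
M: M0=0, M1=1220/521, M2=-6634/1563, M3=4580/1563, M4=-2708/1563, M5=0
seg 0: a=-5, c=M0/2=0, d=(M1−M0)/(6·1)=610/1563, b=Δ0−h0·(2M0+M1)/6=953/1563
seg 1: a=-4, c=M1/2=610/521, d=(M2−M1)/(6·3)=-5147/14067, b=Δ1−h1·(2M1+M2)/6=2783/1563
seg 2: a=2, c=M2/2=-3317/1563, d=(M3−M2)/(6·1)=623/521, b=Δ2−h2·(2M2+M3)/6=-1678/1563
seg 3: a=0, c=M3/2=2290/1563, d=(M4−M3)/(6·3)=-3644/14067, b=Δ3−h3·(2M3+M4)/6=-2705/1563
seg 4: a=1, c=M4/2=-1354/1563, d=(M5−M4)/(6·3)=1354/14067, b=Δ4−h4·(2M4+M5)/6=103/1563
t_q=35/4 → seg 4, τ=3/4; S=1+103/1563·τ+-1354/1563·τ²+1354/14067·τ³=10049/16672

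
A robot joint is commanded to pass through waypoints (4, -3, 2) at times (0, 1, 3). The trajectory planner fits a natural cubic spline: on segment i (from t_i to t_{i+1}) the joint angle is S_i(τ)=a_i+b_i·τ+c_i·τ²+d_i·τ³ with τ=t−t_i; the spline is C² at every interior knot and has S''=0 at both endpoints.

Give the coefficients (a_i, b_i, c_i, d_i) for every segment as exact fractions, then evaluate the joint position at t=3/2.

  seg 0: a=4 b=-103/12 c=0 d=19/12
  seg 1: a=-3 b=-23/6 c=19/4 d=-19/24
S(3/2) = -245/64

Δ: Δ0=-7, Δ1=5/2
row 1: diag=6, rhs=57; c'=1/3, d'=19/2
back: M1=19/2
M: M0=0, M1=19/2, M2=0
seg 0: a=4, c=M0/2=0, d=(M1−M0)/(6·1)=19/12, b=Δ0−h0·(2M0+M1)/6=-103/12
seg 1: a=-3, c=M1/2=19/4, d=(M2−M1)/(6·2)=-19/24, b=Δ1−h1·(2M1+M2)/6=-23/6
t_q=3/2 → seg 1, τ=1/2; S=-3+-23/6·τ+19/4·τ²+-19/24·τ³=-245/64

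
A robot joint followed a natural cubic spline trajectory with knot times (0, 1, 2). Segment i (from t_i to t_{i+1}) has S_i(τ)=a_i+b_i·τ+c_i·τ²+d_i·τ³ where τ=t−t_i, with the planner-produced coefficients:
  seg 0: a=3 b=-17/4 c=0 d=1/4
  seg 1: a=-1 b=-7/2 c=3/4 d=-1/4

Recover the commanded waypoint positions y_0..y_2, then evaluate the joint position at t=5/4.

y_0 = S_0(0) = a_0 = 3
y_1 = S_1(0) = a_1 = -1
y_2 = S_1(1) = -4
t_q=5/4 is in segment 1 (τ=1/4); S_1(τ)=-469/256

y_0=3 y_1=-1 y_2=-4
S(5/4) = -469/256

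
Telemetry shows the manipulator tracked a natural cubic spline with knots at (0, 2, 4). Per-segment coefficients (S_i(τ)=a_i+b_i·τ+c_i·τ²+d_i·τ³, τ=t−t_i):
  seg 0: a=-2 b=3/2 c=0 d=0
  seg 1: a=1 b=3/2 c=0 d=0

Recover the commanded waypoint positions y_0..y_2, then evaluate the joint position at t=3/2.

y_0 = S_0(0) = a_0 = -2
y_1 = S_1(0) = a_1 = 1
y_2 = S_1(2) = 4
t_q=3/2 is in segment 0 (τ=3/2); S_0(τ)=1/4

y_0=-2 y_1=1 y_2=4
S(3/2) = 1/4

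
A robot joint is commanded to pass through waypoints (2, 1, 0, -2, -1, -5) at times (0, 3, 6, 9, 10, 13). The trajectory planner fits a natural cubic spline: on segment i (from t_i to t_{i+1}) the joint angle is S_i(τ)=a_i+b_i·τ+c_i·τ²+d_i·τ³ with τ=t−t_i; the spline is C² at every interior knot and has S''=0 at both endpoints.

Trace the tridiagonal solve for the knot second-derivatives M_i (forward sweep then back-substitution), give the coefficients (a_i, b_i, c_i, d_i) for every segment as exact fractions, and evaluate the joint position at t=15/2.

  seg 0: a=2 b=-117/283 c=0 d=68/7641
  seg 1: a=1 b=-49/283 c=68/849 d=-340/7641
  seg 2: a=0 b=-253/283 c=-272/849 d=1009/7641
  seg 3: a=-2 b=212/283 c=737/849 d=-524/849
  seg 4: a=-1 b=538/849 c=-835/849 d=835/7641
S(15/2) = -3659/2264

Δ: Δ0=-1/3, Δ1=-1/3, Δ2=-2/3, Δ3=1, Δ4=-4/3
row 1: diag=12, rhs=0; c'=1/4, d'=0
row 2: denom=12−3·1/4=45/4; d'=(-2−3·0)/(45/4)=-8/45
row 3: denom=8−3·4/15=36/5; d'=(10−3·-8/45)/(36/5)=79/54
row 4: denom=8−1·5/36=283/36; d'=(-14−1·79/54)/(283/36)=-1670/849
back: M4=-1670/849
back: M3=79/54−5/36·-1670/849=1474/849
back: M2=-8/45−4/15·1474/849=-544/849
back: M1=0−1/4·-544/849=136/849
M: M0=0, M1=136/849, M2=-544/849, M3=1474/849, M4=-1670/849, M5=0
seg 0: a=2, c=M0/2=0, d=(M1−M0)/(6·3)=68/7641, b=Δ0−h0·(2M0+M1)/6=-117/283
seg 1: a=1, c=M1/2=68/849, d=(M2−M1)/(6·3)=-340/7641, b=Δ1−h1·(2M1+M2)/6=-49/283
seg 2: a=0, c=M2/2=-272/849, d=(M3−M2)/(6·3)=1009/7641, b=Δ2−h2·(2M2+M3)/6=-253/283
seg 3: a=-2, c=M3/2=737/849, d=(M4−M3)/(6·1)=-524/849, b=Δ3−h3·(2M3+M4)/6=212/283
seg 4: a=-1, c=M4/2=-835/849, d=(M5−M4)/(6·3)=835/7641, b=Δ4−h4·(2M4+M5)/6=538/849
t_q=15/2 → seg 2, τ=3/2; S=0+-253/283·τ+-272/849·τ²+1009/7641·τ³=-3659/2264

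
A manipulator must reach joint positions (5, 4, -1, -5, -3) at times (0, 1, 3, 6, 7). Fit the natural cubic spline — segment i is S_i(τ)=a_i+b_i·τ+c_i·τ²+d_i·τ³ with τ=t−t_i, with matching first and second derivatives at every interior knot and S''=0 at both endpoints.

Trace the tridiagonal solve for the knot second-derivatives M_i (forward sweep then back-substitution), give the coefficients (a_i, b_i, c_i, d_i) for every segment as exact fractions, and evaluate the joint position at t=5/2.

  seg 0: a=5 b=-1733/2364 c=0 d=-631/2364
  seg 1: a=4 b=-1813/1182 c=-631/788 d=751/4728
  seg 2: a=-1 b=-1673/591 c=30/197 d=205/1773
  seg 3: a=-5 b=712/591 c=235/197 d=-235/591
S(5/2) = 5467/12608

Δ: Δ0=-1, Δ1=-5/2, Δ2=-4/3, Δ3=2
row 1: diag=6, rhs=-9; c'=1/3, d'=-3/2
row 2: denom=10−2·1/3=28/3; d'=(7−2·-3/2)/(28/3)=15/14
row 3: denom=8−3·9/28=197/28; d'=(20−3·15/14)/(197/28)=470/197
back: M3=470/197
back: M2=15/14−9/28·470/197=60/197
back: M1=-3/2−1/3·60/197=-631/394
M: M0=0, M1=-631/394, M2=60/197, M3=470/197, M4=0
seg 0: a=5, c=M0/2=0, d=(M1−M0)/(6·1)=-631/2364, b=Δ0−h0·(2M0+M1)/6=-1733/2364
seg 1: a=4, c=M1/2=-631/788, d=(M2−M1)/(6·2)=751/4728, b=Δ1−h1·(2M1+M2)/6=-1813/1182
seg 2: a=-1, c=M2/2=30/197, d=(M3−M2)/(6·3)=205/1773, b=Δ2−h2·(2M2+M3)/6=-1673/591
seg 3: a=-5, c=M3/2=235/197, d=(M4−M3)/(6·1)=-235/591, b=Δ3−h3·(2M3+M4)/6=712/591
t_q=5/2 → seg 1, τ=3/2; S=4+-1813/1182·τ+-631/788·τ²+751/4728·τ³=5467/12608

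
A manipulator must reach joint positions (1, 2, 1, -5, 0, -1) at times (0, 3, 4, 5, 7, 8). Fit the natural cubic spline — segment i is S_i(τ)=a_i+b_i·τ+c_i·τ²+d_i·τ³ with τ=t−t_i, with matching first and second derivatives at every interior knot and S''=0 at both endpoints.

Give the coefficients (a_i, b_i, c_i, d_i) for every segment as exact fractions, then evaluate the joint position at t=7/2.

Δ: Δ0=1/3, Δ1=-1, Δ2=-6, Δ3=5/2, Δ4=-1
row 1: diag=8, rhs=-8; c'=1/8, d'=-1
row 2: denom=4−1·1/8=31/8; d'=(-30−1·-1)/(31/8)=-232/31
row 3: denom=6−1·8/31=178/31; d'=(51−1·-232/31)/(178/31)=1813/178
row 4: denom=6−2·31/89=472/89; d'=(-21−2·1813/178)/(472/89)=-1841/236
back: M4=-1841/236
back: M3=1813/178−31/89·-1841/236=3045/236
back: M2=-232/31−8/31·3045/236=-638/59
back: M1=-1−1/8·-638/59=83/236
M: M0=0, M1=83/236, M2=-638/59, M3=3045/236, M4=-1841/236, M5=0
seg 0: a=1, c=M0/2=0, d=(M1−M0)/(6·3)=83/4248, b=Δ0−h0·(2M0+M1)/6=223/1416
seg 1: a=2, c=M1/2=83/472, d=(M2−M1)/(6·1)=-2635/1416, b=Δ1−h1·(2M1+M2)/6=485/708
seg 2: a=1, c=M2/2=-319/59, d=(M3−M2)/(6·1)=5597/1416, b=Δ2−h2·(2M2+M3)/6=-6437/1416
seg 3: a=-5, c=M3/2=3045/472, d=(M4−M3)/(6·2)=-2443/1416, b=Δ3−h3·(2M3+M4)/6=-2479/708
seg 4: a=0, c=M4/2=-1841/472, d=(M5−M4)/(6·1)=1841/1416, b=Δ4−h4·(2M4+M5)/6=1133/708
t_q=7/2 → seg 1, τ=1/2; S=2+485/708·τ+83/472·τ²+-2635/1416·τ³=8133/3776

  seg 0: a=1 b=223/1416 c=0 d=83/4248
  seg 1: a=2 b=485/708 c=83/472 d=-2635/1416
  seg 2: a=1 b=-6437/1416 c=-319/59 d=5597/1416
  seg 3: a=-5 b=-2479/708 c=3045/472 d=-2443/1416
  seg 4: a=0 b=1133/708 c=-1841/472 d=1841/1416
S(7/2) = 8133/3776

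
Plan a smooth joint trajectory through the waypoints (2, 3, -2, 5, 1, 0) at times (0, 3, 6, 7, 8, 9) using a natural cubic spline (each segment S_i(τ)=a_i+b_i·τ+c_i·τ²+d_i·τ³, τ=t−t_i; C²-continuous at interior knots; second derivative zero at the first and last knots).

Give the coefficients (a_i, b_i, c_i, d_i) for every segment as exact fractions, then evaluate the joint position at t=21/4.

  seg 0: a=2 b=2708/1257 c=0 d=-763/3771
  seg 1: a=3 b=-4159/1257 c=-763/419 d=2977/3771
  seg 2: a=-2 b=8900/1257 c=2214/419 d=-6743/1257
  seg 3: a=5 b=1955/1257 c=-4529/419 d=6604/1257
  seg 4: a=1 b=-5407/1257 c=2075/419 d=-2075/1257
S(21/4) = -125259/26816

Δ: Δ0=1/3, Δ1=-5/3, Δ2=7, Δ3=-4, Δ4=-1
row 1: diag=12, rhs=-12; c'=1/4, d'=-1
row 2: denom=8−3·1/4=29/4; d'=(52−3·-1)/(29/4)=220/29
row 3: denom=4−1·4/29=112/29; d'=(-66−1·220/29)/(112/29)=-1067/56
row 4: denom=4−1·29/112=419/112; d'=(18−1·-1067/56)/(419/112)=4150/419
back: M4=4150/419
back: M3=-1067/56−29/112·4150/419=-9058/419
back: M2=220/29−4/29·-9058/419=4428/419
back: M1=-1−1/4·4428/419=-1526/419
M: M0=0, M1=-1526/419, M2=4428/419, M3=-9058/419, M4=4150/419, M5=0
seg 0: a=2, c=M0/2=0, d=(M1−M0)/(6·3)=-763/3771, b=Δ0−h0·(2M0+M1)/6=2708/1257
seg 1: a=3, c=M1/2=-763/419, d=(M2−M1)/(6·3)=2977/3771, b=Δ1−h1·(2M1+M2)/6=-4159/1257
seg 2: a=-2, c=M2/2=2214/419, d=(M3−M2)/(6·1)=-6743/1257, b=Δ2−h2·(2M2+M3)/6=8900/1257
seg 3: a=5, c=M3/2=-4529/419, d=(M4−M3)/(6·1)=6604/1257, b=Δ3−h3·(2M3+M4)/6=1955/1257
seg 4: a=1, c=M4/2=2075/419, d=(M5−M4)/(6·1)=-2075/1257, b=Δ4−h4·(2M4+M5)/6=-5407/1257
t_q=21/4 → seg 1, τ=9/4; S=3+-4159/1257·τ+-763/419·τ²+2977/3771·τ³=-125259/26816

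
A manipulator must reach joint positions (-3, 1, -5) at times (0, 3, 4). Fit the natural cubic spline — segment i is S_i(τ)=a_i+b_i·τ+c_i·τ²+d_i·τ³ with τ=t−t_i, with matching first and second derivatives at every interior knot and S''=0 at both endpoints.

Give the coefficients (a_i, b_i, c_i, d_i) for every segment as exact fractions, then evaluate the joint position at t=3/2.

Δ: Δ0=4/3, Δ1=-6
row 1: diag=8, rhs=-44; c'=1/8, d'=-11/2
back: M1=-11/2
M: M0=0, M1=-11/2, M2=0
seg 0: a=-3, c=M0/2=0, d=(M1−M0)/(6·3)=-11/36, b=Δ0−h0·(2M0+M1)/6=49/12
seg 1: a=1, c=M1/2=-11/4, d=(M2−M1)/(6·1)=11/12, b=Δ1−h1·(2M1+M2)/6=-25/6
t_q=3/2 → seg 0, τ=3/2; S=-3+49/12·τ+0·τ²+-11/36·τ³=67/32

  seg 0: a=-3 b=49/12 c=0 d=-11/36
  seg 1: a=1 b=-25/6 c=-11/4 d=11/12
S(3/2) = 67/32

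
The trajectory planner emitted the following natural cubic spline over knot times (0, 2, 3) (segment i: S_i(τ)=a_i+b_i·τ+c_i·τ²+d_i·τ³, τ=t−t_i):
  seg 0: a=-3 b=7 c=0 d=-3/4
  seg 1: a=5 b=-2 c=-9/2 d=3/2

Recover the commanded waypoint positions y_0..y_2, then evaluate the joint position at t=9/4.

y_0 = S_0(0) = a_0 = -3
y_1 = S_1(0) = a_1 = 5
y_2 = S_1(1) = 0
t_q=9/4 is in segment 1 (τ=1/4); S_1(τ)=543/128

y_0=-3 y_1=5 y_2=0
S(9/4) = 543/128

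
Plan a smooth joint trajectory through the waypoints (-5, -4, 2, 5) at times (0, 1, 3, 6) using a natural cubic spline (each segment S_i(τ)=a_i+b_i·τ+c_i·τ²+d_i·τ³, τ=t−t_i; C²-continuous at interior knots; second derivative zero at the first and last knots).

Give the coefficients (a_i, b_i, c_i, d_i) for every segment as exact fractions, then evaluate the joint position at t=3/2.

  seg 0: a=-5 b=4/7 c=0 d=3/7
  seg 1: a=-4 b=13/7 c=9/7 d=-5/14
  seg 2: a=2 b=19/7 c=-6/7 d=2/21
S(3/2) = -313/112

Δ: Δ0=1, Δ1=3, Δ2=1
row 1: diag=6, rhs=12; c'=1/3, d'=2
row 2: denom=10−2·1/3=28/3; d'=(-12−2·2)/(28/3)=-12/7
back: M2=-12/7
back: M1=2−1/3·-12/7=18/7
M: M0=0, M1=18/7, M2=-12/7, M3=0
seg 0: a=-5, c=M0/2=0, d=(M1−M0)/(6·1)=3/7, b=Δ0−h0·(2M0+M1)/6=4/7
seg 1: a=-4, c=M1/2=9/7, d=(M2−M1)/(6·2)=-5/14, b=Δ1−h1·(2M1+M2)/6=13/7
seg 2: a=2, c=M2/2=-6/7, d=(M3−M2)/(6·3)=2/21, b=Δ2−h2·(2M2+M3)/6=19/7
t_q=3/2 → seg 1, τ=1/2; S=-4+13/7·τ+9/7·τ²+-5/14·τ³=-313/112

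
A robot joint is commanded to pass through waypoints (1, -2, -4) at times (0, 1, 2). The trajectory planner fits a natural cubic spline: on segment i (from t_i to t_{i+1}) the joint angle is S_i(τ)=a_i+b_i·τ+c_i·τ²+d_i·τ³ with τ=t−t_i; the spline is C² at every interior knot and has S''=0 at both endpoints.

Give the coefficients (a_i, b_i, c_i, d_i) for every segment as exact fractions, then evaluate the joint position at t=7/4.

  seg 0: a=1 b=-13/4 c=0 d=1/4
  seg 1: a=-2 b=-5/2 c=3/4 d=-1/4
S(7/4) = -911/256

Δ: Δ0=-3, Δ1=-2
row 1: diag=4, rhs=6; c'=1/4, d'=3/2
back: M1=3/2
M: M0=0, M1=3/2, M2=0
seg 0: a=1, c=M0/2=0, d=(M1−M0)/(6·1)=1/4, b=Δ0−h0·(2M0+M1)/6=-13/4
seg 1: a=-2, c=M1/2=3/4, d=(M2−M1)/(6·1)=-1/4, b=Δ1−h1·(2M1+M2)/6=-5/2
t_q=7/4 → seg 1, τ=3/4; S=-2+-5/2·τ+3/4·τ²+-1/4·τ³=-911/256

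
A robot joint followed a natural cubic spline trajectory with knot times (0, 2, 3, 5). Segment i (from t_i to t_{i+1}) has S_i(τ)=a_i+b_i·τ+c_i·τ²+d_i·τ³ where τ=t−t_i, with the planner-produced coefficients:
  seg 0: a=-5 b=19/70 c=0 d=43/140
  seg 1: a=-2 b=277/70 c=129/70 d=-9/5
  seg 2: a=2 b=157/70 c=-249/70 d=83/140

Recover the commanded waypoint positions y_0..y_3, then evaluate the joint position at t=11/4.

y_0 = S_0(0) = a_0 = -5
y_1 = S_1(0) = a_1 = -2
y_2 = S_2(0) = a_2 = 2
y_3 = S_2(2) = -3
t_q=11/4 is in segment 1 (τ=3/4); S_1(τ)=2789/2240

y_0=-5 y_1=-2 y_2=2 y_3=-3
S(11/4) = 2789/2240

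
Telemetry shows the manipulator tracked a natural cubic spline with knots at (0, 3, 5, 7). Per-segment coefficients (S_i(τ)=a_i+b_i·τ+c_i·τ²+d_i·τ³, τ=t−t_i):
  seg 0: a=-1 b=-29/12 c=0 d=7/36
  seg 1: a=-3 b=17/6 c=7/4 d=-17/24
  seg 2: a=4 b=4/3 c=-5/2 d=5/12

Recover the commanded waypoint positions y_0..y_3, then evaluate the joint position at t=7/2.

y_0 = S_0(0) = a_0 = -1
y_1 = S_1(0) = a_1 = -3
y_2 = S_2(0) = a_2 = 4
y_3 = S_2(2) = 0
t_q=7/2 is in segment 1 (τ=1/2); S_1(τ)=-79/64

y_0=-1 y_1=-3 y_2=4 y_3=0
S(7/2) = -79/64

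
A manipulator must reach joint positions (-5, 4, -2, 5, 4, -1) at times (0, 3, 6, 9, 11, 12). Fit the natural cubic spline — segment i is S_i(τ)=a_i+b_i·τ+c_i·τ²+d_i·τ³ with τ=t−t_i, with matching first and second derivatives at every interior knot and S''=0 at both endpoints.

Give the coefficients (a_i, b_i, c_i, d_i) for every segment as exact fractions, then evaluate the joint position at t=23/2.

Δ: Δ0=3, Δ1=-2, Δ2=7/3, Δ3=-1/2, Δ4=-5
row 1: diag=12, rhs=-30; c'=1/4, d'=-5/2
row 2: denom=12−3·1/4=45/4; d'=(26−3·-5/2)/(45/4)=134/45
row 3: denom=10−3·4/15=46/5; d'=(-17−3·134/45)/(46/5)=-389/138
row 4: denom=6−2·5/23=128/23; d'=(-27−2·-389/138)/(128/23)=-737/192
back: M4=-737/192
back: M3=-389/138−5/23·-737/192=-127/64
back: M2=134/45−4/15·-127/64=505/144
back: M1=-5/2−1/4·505/144=-1945/576
M: M0=0, M1=-1945/576, M2=505/144, M3=-127/64, M4=-737/192, M5=0
seg 0: a=-5, c=M0/2=0, d=(M1−M0)/(6·3)=-1945/10368, b=Δ0−h0·(2M0+M1)/6=5401/1152
seg 1: a=4, c=M1/2=-1945/1152, d=(M2−M1)/(6·3)=3965/10368, b=Δ1−h1·(2M1+M2)/6=-217/576
seg 2: a=-2, c=M2/2=505/288, d=(M3−M2)/(6·3)=-3163/10368, b=Δ2−h2·(2M2+M3)/6=-209/1152
seg 3: a=5, c=M3/2=-127/128, d=(M4−M3)/(6·2)=-89/576, b=Δ3−h3·(2M3+M4)/6=1211/576
seg 4: a=4, c=M4/2=-737/384, d=(M5−M4)/(6·1)=737/1152, b=Δ4−h4·(2M4+M5)/6=-2143/576
t_q=23/2 → seg 4, τ=1/2; S=4+-2143/576·τ+-737/384·τ²+737/1152·τ³=5345/3072

  seg 0: a=-5 b=5401/1152 c=0 d=-1945/10368
  seg 1: a=4 b=-217/576 c=-1945/1152 d=3965/10368
  seg 2: a=-2 b=-209/1152 c=505/288 d=-3163/10368
  seg 3: a=5 b=1211/576 c=-127/128 d=-89/576
  seg 4: a=4 b=-2143/576 c=-737/384 d=737/1152
S(23/2) = 5345/3072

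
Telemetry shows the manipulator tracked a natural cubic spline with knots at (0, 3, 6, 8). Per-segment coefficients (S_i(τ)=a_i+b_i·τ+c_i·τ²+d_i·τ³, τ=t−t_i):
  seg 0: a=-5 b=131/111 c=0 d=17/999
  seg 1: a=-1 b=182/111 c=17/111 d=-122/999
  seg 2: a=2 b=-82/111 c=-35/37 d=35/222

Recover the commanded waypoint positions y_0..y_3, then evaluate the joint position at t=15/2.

y_0=-5 y_1=-1 y_2=2 y_3=-2
S(15/2) = -417/592

y_0 = S_0(0) = a_0 = -5
y_1 = S_1(0) = a_1 = -1
y_2 = S_2(0) = a_2 = 2
y_3 = S_2(2) = -2
t_q=15/2 is in segment 2 (τ=3/2); S_2(τ)=-417/592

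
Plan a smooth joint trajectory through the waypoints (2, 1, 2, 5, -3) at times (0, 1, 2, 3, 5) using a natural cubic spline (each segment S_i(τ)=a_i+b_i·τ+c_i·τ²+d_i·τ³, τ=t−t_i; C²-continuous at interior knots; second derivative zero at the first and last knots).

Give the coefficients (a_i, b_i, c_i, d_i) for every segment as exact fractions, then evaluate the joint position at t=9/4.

  seg 0: a=2 b=-113/86 c=0 d=27/86
  seg 1: a=1 b=-16/43 c=81/86 d=37/86
  seg 2: a=2 b=241/86 c=96/43 d=-175/86
  seg 3: a=5 b=50/43 c=-333/86 d=111/172
S(9/4) = 15457/5504

Δ: Δ0=-1, Δ1=1, Δ2=3, Δ3=-4
row 1: diag=4, rhs=12; c'=1/4, d'=3
row 2: denom=4−1·1/4=15/4; d'=(12−1·3)/(15/4)=12/5
row 3: denom=6−1·4/15=86/15; d'=(-42−1·12/5)/(86/15)=-333/43
back: M3=-333/43
back: M2=12/5−4/15·-333/43=192/43
back: M1=3−1/4·192/43=81/43
M: M0=0, M1=81/43, M2=192/43, M3=-333/43, M4=0
seg 0: a=2, c=M0/2=0, d=(M1−M0)/(6·1)=27/86, b=Δ0−h0·(2M0+M1)/6=-113/86
seg 1: a=1, c=M1/2=81/86, d=(M2−M1)/(6·1)=37/86, b=Δ1−h1·(2M1+M2)/6=-16/43
seg 2: a=2, c=M2/2=96/43, d=(M3−M2)/(6·1)=-175/86, b=Δ2−h2·(2M2+M3)/6=241/86
seg 3: a=5, c=M3/2=-333/86, d=(M4−M3)/(6·2)=111/172, b=Δ3−h3·(2M3+M4)/6=50/43
t_q=9/4 → seg 2, τ=1/4; S=2+241/86·τ+96/43·τ²+-175/86·τ³=15457/5504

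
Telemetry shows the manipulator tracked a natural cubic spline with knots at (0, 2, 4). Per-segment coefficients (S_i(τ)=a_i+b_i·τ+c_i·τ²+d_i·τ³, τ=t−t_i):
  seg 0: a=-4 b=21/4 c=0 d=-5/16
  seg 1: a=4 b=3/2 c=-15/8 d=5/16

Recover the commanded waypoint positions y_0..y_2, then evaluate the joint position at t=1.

y_0=-4 y_1=4 y_2=2
S(1) = 15/16

y_0 = S_0(0) = a_0 = -4
y_1 = S_1(0) = a_1 = 4
y_2 = S_1(2) = 2
t_q=1 is in segment 0 (τ=1); S_0(τ)=15/16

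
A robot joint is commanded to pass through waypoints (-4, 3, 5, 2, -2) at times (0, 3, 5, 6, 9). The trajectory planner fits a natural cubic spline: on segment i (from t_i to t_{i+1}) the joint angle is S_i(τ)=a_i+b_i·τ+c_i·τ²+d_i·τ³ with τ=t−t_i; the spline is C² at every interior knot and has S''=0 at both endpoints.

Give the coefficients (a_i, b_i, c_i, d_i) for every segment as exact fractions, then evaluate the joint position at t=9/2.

  seg 0: a=-4 b=168/73 c=0 d=7/1971
  seg 1: a=3 b=175/73 c=7/219 d=-80/219
  seg 2: a=5 b=-407/219 c=-473/219 d=223/219
  seg 3: a=2 b=-228/73 c=196/219 d=-196/1971
S(9/2) = 1587/292

Δ: Δ0=7/3, Δ1=1, Δ2=-3, Δ3=-4/3
row 1: diag=10, rhs=-8; c'=1/5, d'=-4/5
row 2: denom=6−2·1/5=28/5; d'=(-24−2·-4/5)/(28/5)=-4
row 3: denom=8−1·5/28=219/28; d'=(10−1·-4)/(219/28)=392/219
back: M3=392/219
back: M2=-4−5/28·392/219=-946/219
back: M1=-4/5−1/5·-946/219=14/219
M: M0=0, M1=14/219, M2=-946/219, M3=392/219, M4=0
seg 0: a=-4, c=M0/2=0, d=(M1−M0)/(6·3)=7/1971, b=Δ0−h0·(2M0+M1)/6=168/73
seg 1: a=3, c=M1/2=7/219, d=(M2−M1)/(6·2)=-80/219, b=Δ1−h1·(2M1+M2)/6=175/73
seg 2: a=5, c=M2/2=-473/219, d=(M3−M2)/(6·1)=223/219, b=Δ2−h2·(2M2+M3)/6=-407/219
seg 3: a=2, c=M3/2=196/219, d=(M4−M3)/(6·3)=-196/1971, b=Δ3−h3·(2M3+M4)/6=-228/73
t_q=9/2 → seg 1, τ=3/2; S=3+175/73·τ+7/219·τ²+-80/219·τ³=1587/292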